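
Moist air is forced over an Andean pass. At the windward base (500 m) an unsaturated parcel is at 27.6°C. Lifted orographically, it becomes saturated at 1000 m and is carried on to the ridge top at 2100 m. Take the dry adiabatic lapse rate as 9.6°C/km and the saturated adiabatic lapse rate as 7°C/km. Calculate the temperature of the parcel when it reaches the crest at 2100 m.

From 500 m to 1000 m (dry): cools by 9.6 × 0.5 = 4.8°C, giving 22.8°C.
From 1000 m to 2100 m (saturated): cools by 7 × 1.1 = 7.7°C, giving 15.1°C.

15.1°C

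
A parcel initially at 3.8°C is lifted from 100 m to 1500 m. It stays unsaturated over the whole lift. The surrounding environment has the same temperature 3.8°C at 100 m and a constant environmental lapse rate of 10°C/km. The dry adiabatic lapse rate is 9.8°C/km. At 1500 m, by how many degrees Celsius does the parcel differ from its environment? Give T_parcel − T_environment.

Parcel:
  Dry to 1500 m: -9.8 × 1.4 km = -13.72°C, so T = -9.92°C.
Environment:
  Environment to 1500 m: -10 × 1.4 km = -14°C, so T = -10.2°C.
T_parcel − T_env = -9.92 − (-10.2) = +0.28°C

+0.28°C (parcel warmer than environment)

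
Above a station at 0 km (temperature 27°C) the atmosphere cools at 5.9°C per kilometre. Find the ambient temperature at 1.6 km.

0 → 1600 m (environmental, 5.9°C/km): ΔT = -5.9 × 1.6 = -9.44°C → T = 17.56°C

17.56°C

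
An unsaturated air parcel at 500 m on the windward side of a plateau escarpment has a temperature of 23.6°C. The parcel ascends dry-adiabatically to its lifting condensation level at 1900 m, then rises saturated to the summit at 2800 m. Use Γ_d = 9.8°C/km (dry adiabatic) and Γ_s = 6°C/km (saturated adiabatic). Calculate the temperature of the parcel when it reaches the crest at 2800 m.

4.48°C

500–1900 m, dry: Δz = 1.4 km ⇒ ΔT = -13.72°C; T = 9.88°C
1900–2800 m, saturated: Δz = 0.9 km ⇒ ΔT = -5.4°C; T = 4.48°C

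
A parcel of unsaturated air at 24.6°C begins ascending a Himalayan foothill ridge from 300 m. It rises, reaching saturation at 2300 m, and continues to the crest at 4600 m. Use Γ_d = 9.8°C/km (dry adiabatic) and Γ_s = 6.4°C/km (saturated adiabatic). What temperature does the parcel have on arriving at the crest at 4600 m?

From 300 m to 2300 m (dry): cools by 9.8 × 2 = 19.6°C, giving 5°C.
From 2300 m to 4600 m (saturated): cools by 6.4 × 2.3 = 14.72°C, giving -9.72°C.

-9.72°C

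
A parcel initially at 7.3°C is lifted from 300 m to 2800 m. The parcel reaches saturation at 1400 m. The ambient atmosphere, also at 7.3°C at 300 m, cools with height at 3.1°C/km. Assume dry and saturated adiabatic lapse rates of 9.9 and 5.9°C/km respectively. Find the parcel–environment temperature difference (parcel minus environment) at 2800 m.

-11.4°C (parcel cooler than environment)

Parcel:
  300 → 1400 m (dry, 9.9°C/km): ΔT = -9.9 × 1.1 = -10.89°C → T = -3.59°C
  1400 → 2800 m (saturated, 5.9°C/km): ΔT = -5.9 × 1.4 = -8.26°C → T = -11.85°C
Environment:
  300 → 2800 m (environment, 3.1°C/km): ΔT = -3.1 × 2.5 = -7.75°C → T = -0.45°C
T_parcel − T_env = -11.85 − (-0.45) = -11.4°C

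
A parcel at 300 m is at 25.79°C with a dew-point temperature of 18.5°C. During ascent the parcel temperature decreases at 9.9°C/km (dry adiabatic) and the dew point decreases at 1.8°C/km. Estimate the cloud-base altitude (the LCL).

1200 m

T and T_d converge at 9.9 − 1.8 = 8.1°C per km
Height above start = (25.79 − 18.5) / 8.1 = 0.9 km
LCL altitude = 300 m + 900 m = 1200 m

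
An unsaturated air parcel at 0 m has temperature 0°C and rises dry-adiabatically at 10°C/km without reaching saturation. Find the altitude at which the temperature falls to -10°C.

Height above start = (0 − (-10)) / 10 = 1 km
Altitude = 0 m + 1000 m = 1000 m

1000 m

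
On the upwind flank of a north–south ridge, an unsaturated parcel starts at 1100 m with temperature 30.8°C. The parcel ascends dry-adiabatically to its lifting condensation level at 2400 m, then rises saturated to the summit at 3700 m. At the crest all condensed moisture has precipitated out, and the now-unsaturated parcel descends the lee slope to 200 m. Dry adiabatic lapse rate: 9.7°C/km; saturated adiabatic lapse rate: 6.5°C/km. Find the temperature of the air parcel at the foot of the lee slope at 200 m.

43.69°C

From 1100 m to 2400 m (dry): cools by 9.7 × 1.3 = 12.61°C, giving 18.19°C.
From 2400 m to 3700 m (saturated): cools by 6.5 × 1.3 = 8.45°C, giving 9.74°C.
From 3700 m to 200 m (dry descent): warms by 9.7 × 3.5 = 33.95°C, giving 43.69°C.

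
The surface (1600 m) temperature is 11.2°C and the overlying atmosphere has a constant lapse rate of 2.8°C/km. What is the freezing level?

5600 m

Height above start = (11.2 − 0) / 2.8 = 4 km
Altitude = 1600 m + 4000 m = 5600 m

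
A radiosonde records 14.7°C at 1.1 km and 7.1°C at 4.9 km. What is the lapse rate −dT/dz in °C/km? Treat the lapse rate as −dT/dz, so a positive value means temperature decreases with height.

2°C/km

Γ = −ΔT/Δz = (14.7 − 7.1) / (4900 − 1100) m
  = 7.6°C / 3.8 km = 2°C/km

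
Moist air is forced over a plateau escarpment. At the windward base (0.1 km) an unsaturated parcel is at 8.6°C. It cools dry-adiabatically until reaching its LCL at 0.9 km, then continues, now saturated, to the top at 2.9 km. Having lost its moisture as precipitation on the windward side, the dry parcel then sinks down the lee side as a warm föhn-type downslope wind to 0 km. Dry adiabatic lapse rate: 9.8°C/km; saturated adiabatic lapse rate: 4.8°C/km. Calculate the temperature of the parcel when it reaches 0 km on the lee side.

Dry to 900 m: -9.8 × 0.8 km = -7.84°C, so T = 0.76°C.
Saturated to 2900 m: -4.8 × 2 km = -9.6°C, so T = -8.84°C.
Dry descent to 0 m: +9.8 × 2.9 km = +28.42°C, so T = 19.58°C.

19.58°C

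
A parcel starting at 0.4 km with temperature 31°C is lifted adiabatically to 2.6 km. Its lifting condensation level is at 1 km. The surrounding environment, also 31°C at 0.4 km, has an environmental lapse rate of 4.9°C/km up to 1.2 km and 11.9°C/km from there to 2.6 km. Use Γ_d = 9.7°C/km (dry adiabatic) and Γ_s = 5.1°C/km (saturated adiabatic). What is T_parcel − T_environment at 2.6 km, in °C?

+6.6°C (parcel warmer than environment)

Parcel:
  400–1000 m, dry: Δz = 0.6 km ⇒ ΔT = -5.82°C; T = 25.18°C
  1000–2600 m, saturated: Δz = 1.6 km ⇒ ΔT = -8.16°C; T = 17.02°C
Environment:
  400–1200 m, environment, lower layer: Δz = 0.8 km ⇒ ΔT = -3.92°C; T = 27.08°C
  1200–2600 m, environment, upper layer: Δz = 1.4 km ⇒ ΔT = -16.66°C; T = 10.42°C
T_parcel − T_env = 17.02 − 10.42 = +6.6°C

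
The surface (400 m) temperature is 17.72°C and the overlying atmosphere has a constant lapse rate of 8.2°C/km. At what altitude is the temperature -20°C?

Height above start = (17.72 − (-20)) / 8.2 = 4.6 km
Altitude = 400 m + 4600 m = 5000 m

5000 m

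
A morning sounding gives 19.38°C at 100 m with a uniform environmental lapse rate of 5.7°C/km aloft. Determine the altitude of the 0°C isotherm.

Height above start = (19.38 − 0) / 5.7 = 3.4 km
Altitude = 100 m + 3400 m = 3500 m

3500 m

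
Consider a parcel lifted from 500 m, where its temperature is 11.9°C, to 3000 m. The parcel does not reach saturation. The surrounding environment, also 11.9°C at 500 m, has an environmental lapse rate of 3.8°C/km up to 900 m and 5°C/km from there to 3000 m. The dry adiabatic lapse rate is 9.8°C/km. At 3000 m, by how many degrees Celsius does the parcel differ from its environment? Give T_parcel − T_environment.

-12.48°C (parcel cooler than environment)

Parcel:
  500–3000 m, dry: Δz = 2.5 km ⇒ ΔT = -24.5°C; T = -12.6°C
Environment:
  500–900 m, environment, lower layer: Δz = 0.4 km ⇒ ΔT = -1.52°C; T = 10.38°C
  900–3000 m, environment, upper layer: Δz = 2.1 km ⇒ ΔT = -10.5°C; T = -0.12°C
T_parcel − T_env = -12.6 − (-0.12) = -12.48°C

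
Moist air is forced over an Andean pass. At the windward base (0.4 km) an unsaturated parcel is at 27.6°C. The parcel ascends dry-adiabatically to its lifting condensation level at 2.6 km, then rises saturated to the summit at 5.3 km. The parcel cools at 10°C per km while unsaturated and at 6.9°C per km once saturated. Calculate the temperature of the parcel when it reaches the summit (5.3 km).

400–2600 m, dry: Δz = 2.2 km ⇒ ΔT = -22°C; T = 5.6°C
2600–5300 m, saturated: Δz = 2.7 km ⇒ ΔT = -18.63°C; T = -13.03°C

-13.03°C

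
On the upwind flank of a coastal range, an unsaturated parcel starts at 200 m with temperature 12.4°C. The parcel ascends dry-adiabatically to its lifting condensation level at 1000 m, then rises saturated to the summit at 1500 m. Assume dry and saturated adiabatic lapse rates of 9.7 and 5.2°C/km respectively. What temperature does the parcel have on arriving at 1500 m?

From 200 m to 1000 m (dry): cools by 9.7 × 0.8 = 7.76°C, giving 4.64°C.
From 1000 m to 1500 m (saturated): cools by 5.2 × 0.5 = 2.6°C, giving 2.04°C.

2.04°C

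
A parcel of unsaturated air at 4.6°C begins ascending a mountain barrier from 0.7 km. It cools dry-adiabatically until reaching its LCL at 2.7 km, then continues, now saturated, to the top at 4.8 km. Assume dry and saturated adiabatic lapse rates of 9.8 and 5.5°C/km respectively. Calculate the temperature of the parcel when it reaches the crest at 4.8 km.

700–2700 m, dry: Δz = 2 km ⇒ ΔT = -19.6°C; T = -15°C
2700–4800 m, saturated: Δz = 2.1 km ⇒ ΔT = -11.55°C; T = -26.55°C

-26.55°C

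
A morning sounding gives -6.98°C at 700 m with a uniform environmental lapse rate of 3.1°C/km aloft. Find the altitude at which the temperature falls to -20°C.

4900 m

Height above start = (-6.98 − (-20)) / 3.1 = 4.2 km
Altitude = 700 m + 4200 m = 4900 m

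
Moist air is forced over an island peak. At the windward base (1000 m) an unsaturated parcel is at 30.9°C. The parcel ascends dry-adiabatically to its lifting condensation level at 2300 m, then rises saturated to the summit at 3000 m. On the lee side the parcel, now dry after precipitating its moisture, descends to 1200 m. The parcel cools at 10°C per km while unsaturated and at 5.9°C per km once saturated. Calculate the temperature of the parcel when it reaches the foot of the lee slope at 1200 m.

Dry to 2300 m: -10 × 1.3 km = -13°C, so T = 17.9°C.
Saturated to 3000 m: -5.9 × 0.7 km = -4.13°C, so T = 13.77°C.
Dry descent to 1200 m: +10 × 1.8 km = +18°C, so T = 31.77°C.

31.77°C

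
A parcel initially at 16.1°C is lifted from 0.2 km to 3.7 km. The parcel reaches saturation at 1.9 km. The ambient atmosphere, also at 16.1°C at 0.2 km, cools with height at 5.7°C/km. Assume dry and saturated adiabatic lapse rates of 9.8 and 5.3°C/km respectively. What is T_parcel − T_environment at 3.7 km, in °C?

Parcel:
  From 200 m to 1900 m (dry): cools by 9.8 × 1.7 = 16.66°C, giving -0.56°C.
  From 1900 m to 3700 m (saturated): cools by 5.3 × 1.8 = 9.54°C, giving -10.1°C.
Environment:
  From 200 m to 3700 m (environment): cools by 5.7 × 3.5 = 19.95°C, giving -3.85°C.
T_parcel − T_env = -10.1 − (-3.85) = -6.25°C

-6.25°C (parcel cooler than environment)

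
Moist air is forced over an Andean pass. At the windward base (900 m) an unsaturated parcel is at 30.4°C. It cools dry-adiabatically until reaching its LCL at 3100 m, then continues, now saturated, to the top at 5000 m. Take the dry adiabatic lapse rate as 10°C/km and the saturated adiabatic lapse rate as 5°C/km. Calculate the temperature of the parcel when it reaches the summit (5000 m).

-1.1°C

900–3100 m, dry: Δz = 2.2 km ⇒ ΔT = -22°C; T = 8.4°C
3100–5000 m, saturated: Δz = 1.9 km ⇒ ΔT = -9.5°C; T = -1.1°C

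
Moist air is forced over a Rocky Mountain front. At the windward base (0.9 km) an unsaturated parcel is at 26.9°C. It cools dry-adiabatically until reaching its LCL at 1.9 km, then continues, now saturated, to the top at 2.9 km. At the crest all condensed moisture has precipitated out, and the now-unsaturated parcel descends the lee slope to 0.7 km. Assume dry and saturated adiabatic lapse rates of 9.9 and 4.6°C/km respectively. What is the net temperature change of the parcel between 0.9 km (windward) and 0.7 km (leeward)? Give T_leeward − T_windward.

+7.28°C

900 → 1900 m (dry, 9.9°C/km): ΔT = -9.9 × 1 = -9.9°C → T = 17°C
1900 → 2900 m (saturated, 4.6°C/km): ΔT = -4.6 × 1 = -4.6°C → T = 12.4°C
2900 → 700 m (dry descent, 9.9°C/km): ΔT = +9.9 × 2.2 = +21.78°C → T = 34.18°C
Net change vs windward start: 34.18 − 26.9 = +7.28°C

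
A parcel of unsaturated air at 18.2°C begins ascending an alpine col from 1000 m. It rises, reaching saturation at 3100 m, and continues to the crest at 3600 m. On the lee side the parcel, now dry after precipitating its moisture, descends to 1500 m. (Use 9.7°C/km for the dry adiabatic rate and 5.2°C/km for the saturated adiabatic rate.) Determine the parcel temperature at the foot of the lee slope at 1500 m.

15.6°C

1000 → 3100 m (dry, 9.7°C/km): ΔT = -9.7 × 2.1 = -20.37°C → T = -2.17°C
3100 → 3600 m (saturated, 5.2°C/km): ΔT = -5.2 × 0.5 = -2.6°C → T = -4.77°C
3600 → 1500 m (dry descent, 9.7°C/km): ΔT = +9.7 × 2.1 = +20.37°C → T = 15.6°C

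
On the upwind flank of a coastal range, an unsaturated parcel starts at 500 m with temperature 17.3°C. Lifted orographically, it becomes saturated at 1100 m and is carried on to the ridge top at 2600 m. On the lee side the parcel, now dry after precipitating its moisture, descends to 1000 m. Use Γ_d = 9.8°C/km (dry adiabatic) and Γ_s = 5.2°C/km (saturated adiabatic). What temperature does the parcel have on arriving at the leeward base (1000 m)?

19.3°C

From 500 m to 1100 m (dry): cools by 9.8 × 0.6 = 5.88°C, giving 11.42°C.
From 1100 m to 2600 m (saturated): cools by 5.2 × 1.5 = 7.8°C, giving 3.62°C.
From 2600 m to 1000 m (dry descent): warms by 9.8 × 1.6 = 15.68°C, giving 19.3°C.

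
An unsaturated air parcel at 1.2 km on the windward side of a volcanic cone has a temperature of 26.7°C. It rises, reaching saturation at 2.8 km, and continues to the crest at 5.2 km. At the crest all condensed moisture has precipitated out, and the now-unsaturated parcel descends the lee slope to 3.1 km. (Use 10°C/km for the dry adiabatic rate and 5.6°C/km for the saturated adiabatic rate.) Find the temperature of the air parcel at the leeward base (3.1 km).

1200–2800 m, dry: Δz = 1.6 km ⇒ ΔT = -16°C; T = 10.7°C
2800–5200 m, saturated: Δz = 2.4 km ⇒ ΔT = -13.44°C; T = -2.74°C
5200–3100 m, dry descent: Δz = 2.1 km ⇒ ΔT = +21°C; T = 18.26°C

18.26°C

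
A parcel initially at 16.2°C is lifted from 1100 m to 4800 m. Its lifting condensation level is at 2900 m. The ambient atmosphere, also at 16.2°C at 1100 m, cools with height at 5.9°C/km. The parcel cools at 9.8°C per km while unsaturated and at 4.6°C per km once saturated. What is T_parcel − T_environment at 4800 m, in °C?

Parcel:
  Dry to 2900 m: -9.8 × 1.8 km = -17.64°C, so T = -1.44°C.
  Saturated to 4800 m: -4.6 × 1.9 km = -8.74°C, so T = -10.18°C.
Environment:
  Environment to 4800 m: -5.9 × 3.7 km = -21.83°C, so T = -5.63°C.
T_parcel − T_env = -10.18 − (-5.63) = -4.55°C

-4.55°C (parcel cooler than environment)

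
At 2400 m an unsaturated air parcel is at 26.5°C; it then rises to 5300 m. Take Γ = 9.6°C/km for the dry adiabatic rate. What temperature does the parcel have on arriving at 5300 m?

-1.34°C

Dry adiabatic to 5300 m: -9.6 × 2.9 km = -27.84°C, so T = -1.34°C.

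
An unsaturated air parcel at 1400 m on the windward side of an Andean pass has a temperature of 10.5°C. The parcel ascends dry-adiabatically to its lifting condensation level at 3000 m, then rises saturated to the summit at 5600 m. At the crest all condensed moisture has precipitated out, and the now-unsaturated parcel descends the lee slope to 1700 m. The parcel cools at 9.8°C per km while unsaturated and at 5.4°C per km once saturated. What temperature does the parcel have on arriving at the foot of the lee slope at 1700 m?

19°C

Dry to 3000 m: -9.8 × 1.6 km = -15.68°C, so T = -5.18°C.
Saturated to 5600 m: -5.4 × 2.6 km = -14.04°C, so T = -19.22°C.
Dry descent to 1700 m: +9.8 × 3.9 km = +38.22°C, so T = 19°C.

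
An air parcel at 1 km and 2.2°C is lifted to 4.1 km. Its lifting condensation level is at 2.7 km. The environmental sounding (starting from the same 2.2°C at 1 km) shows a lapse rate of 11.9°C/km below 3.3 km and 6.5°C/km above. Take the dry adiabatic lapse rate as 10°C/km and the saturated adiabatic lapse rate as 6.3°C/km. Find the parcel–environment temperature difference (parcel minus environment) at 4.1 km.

Parcel:
  1000–2700 m, dry: Δz = 1.7 km ⇒ ΔT = -17°C; T = -14.8°C
  2700–4100 m, saturated: Δz = 1.4 km ⇒ ΔT = -8.82°C; T = -23.62°C
Environment:
  1000–3300 m, environment, lower layer: Δz = 2.3 km ⇒ ΔT = -27.37°C; T = -25.17°C
  3300–4100 m, environment, upper layer: Δz = 0.8 km ⇒ ΔT = -5.2°C; T = -30.37°C
T_parcel − T_env = -23.62 − (-30.37) = +6.75°C

+6.75°C (parcel warmer than environment)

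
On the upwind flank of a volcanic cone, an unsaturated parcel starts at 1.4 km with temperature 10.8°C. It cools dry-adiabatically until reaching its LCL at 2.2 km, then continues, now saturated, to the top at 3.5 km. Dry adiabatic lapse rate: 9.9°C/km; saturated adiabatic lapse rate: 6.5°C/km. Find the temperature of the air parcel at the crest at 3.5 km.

1400 → 2200 m (dry, 9.9°C/km): ΔT = -9.9 × 0.8 = -7.92°C → T = 2.88°C
2200 → 3500 m (saturated, 6.5°C/km): ΔT = -6.5 × 1.3 = -8.45°C → T = -5.57°C

-5.57°C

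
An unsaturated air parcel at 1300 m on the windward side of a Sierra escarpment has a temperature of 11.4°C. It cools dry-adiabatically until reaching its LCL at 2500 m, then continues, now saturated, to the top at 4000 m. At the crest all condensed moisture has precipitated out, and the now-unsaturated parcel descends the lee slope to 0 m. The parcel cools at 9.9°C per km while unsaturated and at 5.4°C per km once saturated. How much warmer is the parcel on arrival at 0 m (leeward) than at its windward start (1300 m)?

1300 → 2500 m (dry, 9.9°C/km): ΔT = -9.9 × 1.2 = -11.88°C → T = -0.48°C
2500 → 4000 m (saturated, 5.4°C/km): ΔT = -5.4 × 1.5 = -8.1°C → T = -8.58°C
4000 → 0 m (dry descent, 9.9°C/km): ΔT = +9.9 × 4 = +39.6°C → T = 31.02°C
Net change vs windward start: 31.02 − 11.4 = +19.62°C

+19.62°C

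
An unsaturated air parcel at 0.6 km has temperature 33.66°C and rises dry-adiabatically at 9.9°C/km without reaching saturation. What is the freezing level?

4 km

Height above start = (33.66 − 0) / 9.9 = 3.4 km
Altitude = 600 m + 3400 m = 4000 m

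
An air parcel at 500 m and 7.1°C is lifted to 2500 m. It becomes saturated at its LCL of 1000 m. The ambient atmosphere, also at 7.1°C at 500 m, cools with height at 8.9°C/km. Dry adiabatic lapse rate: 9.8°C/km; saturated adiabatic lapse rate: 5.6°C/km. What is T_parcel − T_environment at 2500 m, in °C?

Parcel:
  From 500 m to 1000 m (dry): cools by 9.8 × 0.5 = 4.9°C, giving 2.2°C.
  From 1000 m to 2500 m (saturated): cools by 5.6 × 1.5 = 8.4°C, giving -6.2°C.
Environment:
  From 500 m to 2500 m (environment): cools by 8.9 × 2 = 17.8°C, giving -10.7°C.
T_parcel − T_env = -6.2 − (-10.7) = +4.5°C

+4.5°C (parcel warmer than environment)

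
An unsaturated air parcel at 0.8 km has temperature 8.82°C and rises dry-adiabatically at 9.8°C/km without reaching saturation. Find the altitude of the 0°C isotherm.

Height above start = (8.82 − 0) / 9.8 = 0.9 km
Altitude = 800 m + 900 m = 1700 m

1.7 km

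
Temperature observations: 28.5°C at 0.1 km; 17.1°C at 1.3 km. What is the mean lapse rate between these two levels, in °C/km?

Γ = −ΔT/Δz = (28.5 − 17.1) / (1300 − 100) m
  = 11.4°C / 1.2 km = 9.5°C/km

9.5°C/km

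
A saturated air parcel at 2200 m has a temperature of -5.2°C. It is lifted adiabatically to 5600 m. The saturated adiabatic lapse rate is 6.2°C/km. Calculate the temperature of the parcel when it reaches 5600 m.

-26.28°C

2200 → 5600 m (saturated adiabatic, 6.2°C/km): ΔT = -6.2 × 3.4 = -21.08°C → T = -26.28°C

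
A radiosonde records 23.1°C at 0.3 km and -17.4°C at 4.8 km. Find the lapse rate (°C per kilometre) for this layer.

Γ = −ΔT/Δz = (23.1 − (-17.4)) / (4800 − 300) m
  = 40.5°C / 4.5 km = 9°C/km

9°C/km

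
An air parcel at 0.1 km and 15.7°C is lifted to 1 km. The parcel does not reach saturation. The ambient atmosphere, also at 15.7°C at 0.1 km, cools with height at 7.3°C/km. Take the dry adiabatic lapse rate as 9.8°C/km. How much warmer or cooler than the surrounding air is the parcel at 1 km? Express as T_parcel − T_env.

Parcel:
  Dry to 1000 m: -9.8 × 0.9 km = -8.82°C, so T = 6.88°C.
Environment:
  Environment to 1000 m: -7.3 × 0.9 km = -6.57°C, so T = 9.13°C.
T_parcel − T_env = 6.88 − 9.13 = -2.25°C

-2.25°C (parcel cooler than environment)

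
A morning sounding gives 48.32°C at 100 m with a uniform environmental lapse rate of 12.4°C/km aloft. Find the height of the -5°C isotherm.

Height above start = (48.32 − (-5)) / 12.4 = 4.3 km
Altitude = 100 m + 4300 m = 4400 m

4400 m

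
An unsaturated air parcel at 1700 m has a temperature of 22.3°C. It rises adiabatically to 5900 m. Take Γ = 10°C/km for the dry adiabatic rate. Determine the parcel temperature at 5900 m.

-19.7°C

From 1700 m to 5900 m (dry adiabatic): cools by 10 × 4.2 = 42°C, giving -19.7°C.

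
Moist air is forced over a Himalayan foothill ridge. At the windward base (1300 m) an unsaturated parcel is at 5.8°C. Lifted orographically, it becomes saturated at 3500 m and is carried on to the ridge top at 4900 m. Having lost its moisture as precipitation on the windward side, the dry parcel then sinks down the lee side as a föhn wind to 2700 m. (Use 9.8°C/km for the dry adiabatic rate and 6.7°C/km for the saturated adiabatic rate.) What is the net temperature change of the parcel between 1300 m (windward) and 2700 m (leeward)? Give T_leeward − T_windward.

1300–3500 m, dry: Δz = 2.2 km ⇒ ΔT = -21.56°C; T = -15.76°C
3500–4900 m, saturated: Δz = 1.4 km ⇒ ΔT = -9.38°C; T = -25.14°C
4900–2700 m, dry descent: Δz = 2.2 km ⇒ ΔT = +21.56°C; T = -3.58°C
Net change vs windward start: -3.58 − 5.8 = -9.38°C

-9.38°C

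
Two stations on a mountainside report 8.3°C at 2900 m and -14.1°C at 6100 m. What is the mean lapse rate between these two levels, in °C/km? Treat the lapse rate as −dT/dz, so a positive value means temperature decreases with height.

7°C/km

Γ = −ΔT/Δz = (8.3 − (-14.1)) / (6100 − 2900) m
  = 22.4°C / 3.2 km = 7°C/km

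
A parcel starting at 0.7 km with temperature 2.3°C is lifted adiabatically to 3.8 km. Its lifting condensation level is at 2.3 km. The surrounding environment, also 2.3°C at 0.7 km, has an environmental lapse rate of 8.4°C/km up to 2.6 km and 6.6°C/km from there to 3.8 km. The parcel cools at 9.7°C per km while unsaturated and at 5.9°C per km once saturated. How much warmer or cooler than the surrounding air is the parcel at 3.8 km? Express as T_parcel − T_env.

Parcel:
  700–2300 m, dry: Δz = 1.6 km ⇒ ΔT = -15.52°C; T = -13.22°C
  2300–3800 m, saturated: Δz = 1.5 km ⇒ ΔT = -8.85°C; T = -22.07°C
Environment:
  700–2600 m, environment, lower layer: Δz = 1.9 km ⇒ ΔT = -15.96°C; T = -13.66°C
  2600–3800 m, environment, upper layer: Δz = 1.2 km ⇒ ΔT = -7.92°C; T = -21.58°C
T_parcel − T_env = -22.07 − (-21.58) = -0.49°C

-0.49°C (parcel cooler than environment)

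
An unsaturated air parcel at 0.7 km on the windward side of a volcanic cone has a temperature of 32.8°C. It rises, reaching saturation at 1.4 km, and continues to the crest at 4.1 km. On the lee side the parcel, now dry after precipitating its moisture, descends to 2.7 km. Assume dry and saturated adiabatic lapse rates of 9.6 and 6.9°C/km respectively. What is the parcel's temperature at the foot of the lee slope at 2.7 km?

20.89°C

700 → 1400 m (dry, 9.6°C/km): ΔT = -9.6 × 0.7 = -6.72°C → T = 26.08°C
1400 → 4100 m (saturated, 6.9°C/km): ΔT = -6.9 × 2.7 = -18.63°C → T = 7.45°C
4100 → 2700 m (dry descent, 9.6°C/km): ΔT = +9.6 × 1.4 = +13.44°C → T = 20.89°C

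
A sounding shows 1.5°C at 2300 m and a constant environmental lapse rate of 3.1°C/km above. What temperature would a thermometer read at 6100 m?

-10.28°C

2300 → 6100 m (environmental, 3.1°C/km): ΔT = -3.1 × 3.8 = -11.78°C → T = -10.28°C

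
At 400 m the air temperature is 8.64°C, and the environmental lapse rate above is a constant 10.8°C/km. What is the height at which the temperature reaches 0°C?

Height above start = (8.64 − 0) / 10.8 = 0.8 km
Altitude = 400 m + 800 m = 1200 m

1200 m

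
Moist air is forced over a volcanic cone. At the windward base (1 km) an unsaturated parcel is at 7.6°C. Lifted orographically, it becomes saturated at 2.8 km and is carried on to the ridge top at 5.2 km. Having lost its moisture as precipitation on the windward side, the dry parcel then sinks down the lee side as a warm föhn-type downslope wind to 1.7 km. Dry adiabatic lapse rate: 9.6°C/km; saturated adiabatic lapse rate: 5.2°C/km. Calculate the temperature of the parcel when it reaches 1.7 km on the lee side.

Dry to 2800 m: -9.6 × 1.8 km = -17.28°C, so T = -9.68°C.
Saturated to 5200 m: -5.2 × 2.4 km = -12.48°C, so T = -22.16°C.
Dry descent to 1700 m: +9.6 × 3.5 km = +33.6°C, so T = 11.44°C.

11.44°C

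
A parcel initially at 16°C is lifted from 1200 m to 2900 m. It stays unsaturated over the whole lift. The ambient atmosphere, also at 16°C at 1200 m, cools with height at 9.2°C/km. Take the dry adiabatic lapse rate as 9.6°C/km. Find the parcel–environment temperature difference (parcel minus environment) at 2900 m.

Parcel:
  From 1200 m to 2900 m (dry): cools by 9.6 × 1.7 = 16.32°C, giving -0.32°C.
Environment:
  From 1200 m to 2900 m (environment): cools by 9.2 × 1.7 = 15.64°C, giving 0.36°C.
T_parcel − T_env = -0.32 − 0.36 = -0.68°C

-0.68°C (parcel cooler than environment)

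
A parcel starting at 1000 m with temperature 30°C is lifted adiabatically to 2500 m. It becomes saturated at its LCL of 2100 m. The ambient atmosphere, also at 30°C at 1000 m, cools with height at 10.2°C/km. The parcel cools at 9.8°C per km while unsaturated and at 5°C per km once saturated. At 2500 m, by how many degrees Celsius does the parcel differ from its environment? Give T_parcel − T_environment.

+2.52°C (parcel warmer than environment)

Parcel:
  1000 → 2100 m (dry, 9.8°C/km): ΔT = -9.8 × 1.1 = -10.78°C → T = 19.22°C
  2100 → 2500 m (saturated, 5°C/km): ΔT = -5 × 0.4 = -2°C → T = 17.22°C
Environment:
  1000 → 2500 m (environment, 10.2°C/km): ΔT = -10.2 × 1.5 = -15.3°C → T = 14.7°C
T_parcel − T_env = 17.22 − 14.7 = +2.52°C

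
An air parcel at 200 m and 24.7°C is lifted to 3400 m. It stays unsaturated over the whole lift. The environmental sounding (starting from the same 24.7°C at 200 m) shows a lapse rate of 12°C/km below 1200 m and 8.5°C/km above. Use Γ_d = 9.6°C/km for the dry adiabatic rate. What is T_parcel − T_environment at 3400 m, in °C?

Parcel:
  Dry to 3400 m: -9.6 × 3.2 km = -30.72°C, so T = -6.02°C.
Environment:
  Environment, lower layer to 1200 m: -12 × 1 km = -12°C, so T = 12.7°C.
  Environment, upper layer to 3400 m: -8.5 × 2.2 km = -18.7°C, so T = -6°C.
T_parcel − T_env = -6.02 − (-6) = -0.02°C

-0.02°C (parcel cooler than environment)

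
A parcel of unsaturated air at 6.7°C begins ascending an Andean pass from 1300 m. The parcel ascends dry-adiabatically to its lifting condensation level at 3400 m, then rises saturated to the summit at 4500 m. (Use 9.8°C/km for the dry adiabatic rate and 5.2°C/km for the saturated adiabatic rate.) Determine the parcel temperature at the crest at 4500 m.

-19.6°C

1300 → 3400 m (dry, 9.8°C/km): ΔT = -9.8 × 2.1 = -20.58°C → T = -13.88°C
3400 → 4500 m (saturated, 5.2°C/km): ΔT = -5.2 × 1.1 = -5.72°C → T = -19.6°C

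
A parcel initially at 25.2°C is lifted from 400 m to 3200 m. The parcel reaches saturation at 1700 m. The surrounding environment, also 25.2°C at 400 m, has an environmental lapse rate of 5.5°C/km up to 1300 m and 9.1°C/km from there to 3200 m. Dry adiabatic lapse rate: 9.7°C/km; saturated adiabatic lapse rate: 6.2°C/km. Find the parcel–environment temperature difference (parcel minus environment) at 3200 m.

Parcel:
  From 400 m to 1700 m (dry): cools by 9.7 × 1.3 = 12.61°C, giving 12.59°C.
  From 1700 m to 3200 m (saturated): cools by 6.2 × 1.5 = 9.3°C, giving 3.29°C.
Environment:
  From 400 m to 1300 m (environment, lower layer): cools by 5.5 × 0.9 = 4.95°C, giving 20.25°C.
  From 1300 m to 3200 m (environment, upper layer): cools by 9.1 × 1.9 = 17.29°C, giving 2.96°C.
T_parcel − T_env = 3.29 − 2.96 = +0.33°C

+0.33°C (parcel warmer than environment)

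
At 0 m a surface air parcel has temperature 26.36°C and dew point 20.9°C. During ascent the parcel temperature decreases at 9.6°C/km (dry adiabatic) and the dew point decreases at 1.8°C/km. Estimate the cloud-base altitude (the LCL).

T and T_d converge at 9.6 − 1.8 = 7.8°C per km
Height above start = (26.36 − 20.9) / 7.8 = 0.7 km
LCL altitude = 0 m + 700 m = 700 m

700 m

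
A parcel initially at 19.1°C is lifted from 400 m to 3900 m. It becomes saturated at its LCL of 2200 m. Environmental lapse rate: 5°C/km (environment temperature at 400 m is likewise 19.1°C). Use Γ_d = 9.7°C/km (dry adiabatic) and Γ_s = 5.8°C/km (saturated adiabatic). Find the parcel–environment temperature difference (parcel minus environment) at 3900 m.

-9.82°C (parcel cooler than environment)

Parcel:
  Dry to 2200 m: -9.7 × 1.8 km = -17.46°C, so T = 1.64°C.
  Saturated to 3900 m: -5.8 × 1.7 km = -9.86°C, so T = -8.22°C.
Environment:
  Environment to 3900 m: -5 × 3.5 km = -17.5°C, so T = 1.6°C.
T_parcel − T_env = -8.22 − 1.6 = -9.82°C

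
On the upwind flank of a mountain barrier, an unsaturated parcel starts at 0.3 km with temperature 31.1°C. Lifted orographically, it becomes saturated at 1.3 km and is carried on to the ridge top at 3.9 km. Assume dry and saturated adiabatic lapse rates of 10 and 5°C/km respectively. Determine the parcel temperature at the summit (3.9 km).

From 300 m to 1300 m (dry): cools by 10 × 1 = 10°C, giving 21.1°C.
From 1300 m to 3900 m (saturated): cools by 5 × 2.6 = 13°C, giving 8.1°C.

8.1°C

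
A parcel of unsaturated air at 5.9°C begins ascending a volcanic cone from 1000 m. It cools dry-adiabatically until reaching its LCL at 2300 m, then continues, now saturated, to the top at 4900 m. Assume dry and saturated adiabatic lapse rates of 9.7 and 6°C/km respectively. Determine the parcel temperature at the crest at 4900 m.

1000 → 2300 m (dry, 9.7°C/km): ΔT = -9.7 × 1.3 = -12.61°C → T = -6.71°C
2300 → 4900 m (saturated, 6°C/km): ΔT = -6 × 2.6 = -15.6°C → T = -22.31°C

-22.31°C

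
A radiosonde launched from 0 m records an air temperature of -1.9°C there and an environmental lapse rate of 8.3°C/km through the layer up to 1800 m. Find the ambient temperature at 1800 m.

-16.84°C

From 0 m to 1800 m (environmental): cools by 8.3 × 1.8 = 14.94°C, giving -16.84°C.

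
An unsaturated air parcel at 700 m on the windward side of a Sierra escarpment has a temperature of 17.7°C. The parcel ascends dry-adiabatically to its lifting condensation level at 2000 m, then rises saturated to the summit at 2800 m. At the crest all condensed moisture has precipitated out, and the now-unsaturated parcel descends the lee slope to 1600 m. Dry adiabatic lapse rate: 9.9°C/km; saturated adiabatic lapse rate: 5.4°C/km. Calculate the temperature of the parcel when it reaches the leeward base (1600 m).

12.39°C

Dry to 2000 m: -9.9 × 1.3 km = -12.87°C, so T = 4.83°C.
Saturated to 2800 m: -5.4 × 0.8 km = -4.32°C, so T = 0.51°C.
Dry descent to 1600 m: +9.9 × 1.2 km = +11.88°C, so T = 12.39°C.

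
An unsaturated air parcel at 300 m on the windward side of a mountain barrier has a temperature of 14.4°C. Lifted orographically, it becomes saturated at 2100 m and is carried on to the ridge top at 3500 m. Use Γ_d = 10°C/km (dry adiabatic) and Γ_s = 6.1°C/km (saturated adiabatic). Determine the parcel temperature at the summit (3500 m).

-12.14°C

Dry to 2100 m: -10 × 1.8 km = -18°C, so T = -3.6°C.
Saturated to 3500 m: -6.1 × 1.4 km = -8.54°C, so T = -12.14°C.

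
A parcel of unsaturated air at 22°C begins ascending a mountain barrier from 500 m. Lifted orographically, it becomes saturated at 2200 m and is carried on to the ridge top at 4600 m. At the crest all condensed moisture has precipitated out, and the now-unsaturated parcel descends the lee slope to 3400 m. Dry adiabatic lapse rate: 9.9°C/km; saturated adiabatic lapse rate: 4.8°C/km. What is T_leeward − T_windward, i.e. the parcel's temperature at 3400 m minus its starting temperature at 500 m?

-16.47°C

Dry to 2200 m: -9.9 × 1.7 km = -16.83°C, so T = 5.17°C.
Saturated to 4600 m: -4.8 × 2.4 km = -11.52°C, so T = -6.35°C.
Dry descent to 3400 m: +9.9 × 1.2 km = +11.88°C, so T = 5.53°C.
Net change vs windward start: 5.53 − 22 = -16.47°C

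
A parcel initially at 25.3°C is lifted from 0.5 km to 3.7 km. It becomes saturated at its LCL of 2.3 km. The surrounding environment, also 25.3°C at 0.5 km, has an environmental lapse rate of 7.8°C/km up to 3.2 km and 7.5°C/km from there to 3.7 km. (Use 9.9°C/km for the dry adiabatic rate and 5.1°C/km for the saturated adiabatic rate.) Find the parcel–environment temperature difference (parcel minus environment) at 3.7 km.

Parcel:
  Dry to 2300 m: -9.9 × 1.8 km = -17.82°C, so T = 7.48°C.
  Saturated to 3700 m: -5.1 × 1.4 km = -7.14°C, so T = 0.34°C.
Environment:
  Environment, lower layer to 3200 m: -7.8 × 2.7 km = -21.06°C, so T = 4.24°C.
  Environment, upper layer to 3700 m: -7.5 × 0.5 km = -3.75°C, so T = 0.49°C.
T_parcel − T_env = 0.34 − 0.49 = -0.15°C

-0.15°C (parcel cooler than environment)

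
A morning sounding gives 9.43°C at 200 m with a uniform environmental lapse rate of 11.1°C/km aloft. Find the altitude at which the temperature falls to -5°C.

Height above start = (9.43 − (-5)) / 11.1 = 1.3 km
Altitude = 200 m + 1300 m = 1500 m

1500 m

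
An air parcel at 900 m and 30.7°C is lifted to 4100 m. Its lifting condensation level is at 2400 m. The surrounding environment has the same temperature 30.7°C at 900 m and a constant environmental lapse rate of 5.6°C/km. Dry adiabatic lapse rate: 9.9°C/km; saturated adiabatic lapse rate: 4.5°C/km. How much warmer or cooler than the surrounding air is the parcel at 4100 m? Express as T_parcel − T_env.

Parcel:
  From 900 m to 2400 m (dry): cools by 9.9 × 1.5 = 14.85°C, giving 15.85°C.
  From 2400 m to 4100 m (saturated): cools by 4.5 × 1.7 = 7.65°C, giving 8.2°C.
Environment:
  From 900 m to 4100 m (environment): cools by 5.6 × 3.2 = 17.92°C, giving 12.78°C.
T_parcel − T_env = 8.2 − 12.78 = -4.58°C

-4.58°C (parcel cooler than environment)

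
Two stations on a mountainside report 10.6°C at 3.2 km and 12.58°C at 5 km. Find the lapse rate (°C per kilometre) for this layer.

Γ = −ΔT/Δz = (10.6 − 12.58) / (5000 − 3200) m
  = -1.98°C / 1.8 km = -1.1°C/km

-1.1°C/km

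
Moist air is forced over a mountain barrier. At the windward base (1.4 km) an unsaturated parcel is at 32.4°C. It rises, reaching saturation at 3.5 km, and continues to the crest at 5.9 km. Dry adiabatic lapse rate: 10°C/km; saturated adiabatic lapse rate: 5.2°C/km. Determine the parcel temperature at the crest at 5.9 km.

-1.08°C

1400 → 3500 m (dry, 10°C/km): ΔT = -10 × 2.1 = -21°C → T = 11.4°C
3500 → 5900 m (saturated, 5.2°C/km): ΔT = -5.2 × 2.4 = -12.48°C → T = -1.08°C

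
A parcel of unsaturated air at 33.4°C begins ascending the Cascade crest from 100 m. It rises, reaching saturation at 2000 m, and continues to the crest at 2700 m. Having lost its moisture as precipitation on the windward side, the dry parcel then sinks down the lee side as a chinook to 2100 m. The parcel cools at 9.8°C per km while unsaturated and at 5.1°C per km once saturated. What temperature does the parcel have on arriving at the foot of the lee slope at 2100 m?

Dry to 2000 m: -9.8 × 1.9 km = -18.62°C, so T = 14.78°C.
Saturated to 2700 m: -5.1 × 0.7 km = -3.57°C, so T = 11.21°C.
Dry descent to 2100 m: +9.8 × 0.6 km = +5.88°C, so T = 17.09°C.

17.09°C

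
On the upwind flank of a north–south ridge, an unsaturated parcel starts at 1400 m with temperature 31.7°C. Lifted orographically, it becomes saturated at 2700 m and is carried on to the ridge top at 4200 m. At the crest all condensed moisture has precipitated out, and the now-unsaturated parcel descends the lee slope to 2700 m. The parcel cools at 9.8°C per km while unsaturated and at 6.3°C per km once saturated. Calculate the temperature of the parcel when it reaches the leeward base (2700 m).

24.21°C

From 1400 m to 2700 m (dry): cools by 9.8 × 1.3 = 12.74°C, giving 18.96°C.
From 2700 m to 4200 m (saturated): cools by 6.3 × 1.5 = 9.45°C, giving 9.51°C.
From 4200 m to 2700 m (dry descent): warms by 9.8 × 1.5 = 14.7°C, giving 24.21°C.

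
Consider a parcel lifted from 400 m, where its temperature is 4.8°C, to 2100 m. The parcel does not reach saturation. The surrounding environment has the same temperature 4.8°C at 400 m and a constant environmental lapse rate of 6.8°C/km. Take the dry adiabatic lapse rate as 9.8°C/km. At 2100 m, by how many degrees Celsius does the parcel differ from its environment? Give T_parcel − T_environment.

Parcel:
  400 → 2100 m (dry, 9.8°C/km): ΔT = -9.8 × 1.7 = -16.66°C → T = -11.86°C
Environment:
  400 → 2100 m (environment, 6.8°C/km): ΔT = -6.8 × 1.7 = -11.56°C → T = -6.76°C
T_parcel − T_env = -11.86 − (-6.76) = -5.1°C

-5.1°C (parcel cooler than environment)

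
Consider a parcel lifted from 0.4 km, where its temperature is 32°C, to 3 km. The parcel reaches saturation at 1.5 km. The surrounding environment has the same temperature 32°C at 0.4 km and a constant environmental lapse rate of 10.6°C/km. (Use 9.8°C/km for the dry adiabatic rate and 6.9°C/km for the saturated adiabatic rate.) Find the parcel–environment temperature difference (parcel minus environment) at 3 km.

+6.43°C (parcel warmer than environment)

Parcel:
  400–1500 m, dry: Δz = 1.1 km ⇒ ΔT = -10.78°C; T = 21.22°C
  1500–3000 m, saturated: Δz = 1.5 km ⇒ ΔT = -10.35°C; T = 10.87°C
Environment:
  400–3000 m, environment: Δz = 2.6 km ⇒ ΔT = -27.56°C; T = 4.44°C
T_parcel − T_env = 10.87 − 4.44 = +6.43°C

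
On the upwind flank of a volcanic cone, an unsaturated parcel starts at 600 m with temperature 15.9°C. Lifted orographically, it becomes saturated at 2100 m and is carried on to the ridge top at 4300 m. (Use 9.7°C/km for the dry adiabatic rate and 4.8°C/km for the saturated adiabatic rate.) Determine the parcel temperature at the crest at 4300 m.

600 → 2100 m (dry, 9.7°C/km): ΔT = -9.7 × 1.5 = -14.55°C → T = 1.35°C
2100 → 4300 m (saturated, 4.8°C/km): ΔT = -4.8 × 2.2 = -10.56°C → T = -9.21°C

-9.21°C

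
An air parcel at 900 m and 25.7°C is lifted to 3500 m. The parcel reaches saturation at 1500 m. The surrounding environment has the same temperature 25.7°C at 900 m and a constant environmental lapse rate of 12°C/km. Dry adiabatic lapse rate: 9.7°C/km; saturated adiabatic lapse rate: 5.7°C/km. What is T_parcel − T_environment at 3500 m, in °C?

+13.98°C (parcel warmer than environment)

Parcel:
  900–1500 m, dry: Δz = 0.6 km ⇒ ΔT = -5.82°C; T = 19.88°C
  1500–3500 m, saturated: Δz = 2 km ⇒ ΔT = -11.4°C; T = 8.48°C
Environment:
  900–3500 m, environment: Δz = 2.6 km ⇒ ΔT = -31.2°C; T = -5.5°C
T_parcel − T_env = 8.48 − (-5.5) = +13.98°C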